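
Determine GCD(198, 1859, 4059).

198 = 2 · 3² · 11; 1859 = 11 · 13²; 4059 = 3² · 11 · 41
gcd takes min exponent of each prime: 11 = 11

11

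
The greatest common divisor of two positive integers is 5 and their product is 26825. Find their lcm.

5365

Since gcd(p,q)·lcm(p,q) = pq, lcm = 26825/5 = 5365.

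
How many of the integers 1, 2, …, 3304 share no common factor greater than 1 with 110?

110 = 2·5·11. Inclusion–exclusion on these primes:
3304 − ⌊3304/2⌋ − ⌊3304/5⌋ − ⌊3304/11⌋ + ⌊3304/10⌋ + ⌊3304/22⌋ + ⌊3304/55⌋ − ⌊3304/110⌋ = 1202

1202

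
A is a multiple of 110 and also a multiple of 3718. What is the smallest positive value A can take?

gcd first: 3718 = 33·110 + 88; 110 = 1·88 + 22; 88 = 4·22 + 0 → gcd = 22
lcm = 110·3718/gcd = 408980/22 = 18590

18590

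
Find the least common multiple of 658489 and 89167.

4516576051

658489 = 13 · 37³; 89167 = 13 · 19³
max exponents: 13 · 19³ · 37³ = 4516576051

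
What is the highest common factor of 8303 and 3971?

361

Euclid: 8303 = 2·3971 + 361; 3971 = 11·361 + 0. Last nonzero remainder: 361.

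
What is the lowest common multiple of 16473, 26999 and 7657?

16473 = 3 · 17² · 19; 26999 = 7² · 19 · 29; 7657 = 13 · 19 · 31
lcm takes max exponent of each prime: 3 · 7² · 13 · 17² · 19 · 29 · 31 = 9433477599

9433477599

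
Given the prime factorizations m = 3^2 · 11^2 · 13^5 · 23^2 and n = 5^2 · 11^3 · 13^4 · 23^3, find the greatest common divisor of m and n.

min exponent per shared prime: 11^2 · 13^4 · 23^2 = 1828161049

1828161049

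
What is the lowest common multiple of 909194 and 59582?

gcd first: 909194 = 15·59582 + 15464; 59582 = 3·15464 + 13190; 15464 = 1·13190 + 2274; 13190 = 5·2274 + 1820; 2274 = 1·1820 + 454; 1820 = 4·454 + 4; 454 = 113·4 + 2; 4 = 2·2 + 0 → gcd = 2
lcm = 909194·59582/gcd = 54171596908/2 = 27085798454

27085798454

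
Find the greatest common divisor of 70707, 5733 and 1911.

1911

70707 = 3 · 7² · 13 · 37; 5733 = 3² · 7² · 13; 1911 = 3 · 7² · 13
gcd takes min exponent of each prime: 3 · 7² · 13 = 1911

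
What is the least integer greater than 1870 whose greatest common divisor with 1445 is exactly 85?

Multiples of 85 above 1870: 85·23, 85·24, … . Need the cofactor coprime to 1445/85 = 17.
Checking s = 23, 24, … the first with gcd(s, 17) = 1 is s = 23, giving 1955.

1955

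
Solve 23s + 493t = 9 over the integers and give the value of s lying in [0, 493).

129

gcd(23, 493) = 1 (Euclid: 493 = 21·23 + 10; 23 = 2·10 + 3; 10 = 3·3 + 1; 3 = 3·1 + 0), and 1 | 9.
Extended Euclid: 23·(-150) + 493·(7) = 1. Scale by 9: s₀ = -1350.
General solution s = s₀ + 493k; reducing mod 493 gives s = 129 (and t = -6).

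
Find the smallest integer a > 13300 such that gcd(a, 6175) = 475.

Multiples of 475 above 13300: 475·29, 475·30, … . Need the cofactor coprime to 6175/475 = 13.
Checking s = 29, 30, … the first with gcd(s, 13) = 1 is s = 29, giving 13775.

13775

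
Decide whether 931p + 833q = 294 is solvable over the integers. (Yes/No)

Yes

By Bézout, 931p + 833q = 294 has integer solutions iff gcd(931, 833) | 294.
Euclid: 931 = 1·833 + 98; 833 = 8·98 + 49; 98 = 2·49 + 0. gcd = 49; 294 mod 49 = 0. Yes.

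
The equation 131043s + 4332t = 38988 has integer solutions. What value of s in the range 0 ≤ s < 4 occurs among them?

0

Reduce mod 4332: 131043s ≡ 38988 (mod 4332). With g = gcd(131043, 4332) = 1083 dividing 38988, divide through: 121s ≡ 36 (mod 4).
Since gcd(121, 4) = 1, s ≡ 36·(121)⁻¹ ≡ 0 (mod 4). Smallest non-negative: 0.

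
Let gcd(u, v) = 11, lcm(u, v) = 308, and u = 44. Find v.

u·v = gcd·lcm = 11·308 = 3388, so v = 3388/44 = 77.

77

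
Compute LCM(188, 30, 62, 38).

lcm(188, 30) = 188·30/gcd = 5640/2 = 2820
lcm(2820, 62) = 2820·62/gcd = 174840/2 = 87420
lcm(87420, 38) = 87420·38/gcd = 3321960/2 = 1660980

1660980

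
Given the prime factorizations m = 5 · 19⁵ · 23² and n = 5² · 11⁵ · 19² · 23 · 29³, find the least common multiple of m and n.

128623731566050181725

max exponent per prime: 5² · 11⁵ · 19⁵ · 23² · 29³ = 128623731566050181725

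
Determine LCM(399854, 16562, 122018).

1010431058

399854 = 2 · 7 · 13⁴; 16562 = 2 · 7² · 13²; 122018 = 2 · 13² · 19²
lcm takes max exponent of each prime: 2 · 7² · 13⁴ · 19² = 1010431058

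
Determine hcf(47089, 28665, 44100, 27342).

47089 = 7² · 31²; 28665 = 3² · 5 · 7² · 13; 44100 = 2² · 3² · 5² · 7²; 27342 = 2 · 3² · 7² · 31
gcd takes min exponent of each prime: 7² = 49

49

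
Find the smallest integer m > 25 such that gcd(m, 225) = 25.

225 = 25·9. Any m with gcd(m, 225) = 25 is a multiple of 25, say 25s, with s coprime to 9.
Need s > 25/25, so s ≥ 2. First s ≥ 2 with gcd(s, 9) = 1 is s = 2. Thus m = 25·2 = 50.

50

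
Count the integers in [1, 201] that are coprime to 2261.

2261 = 7·17·19. Inclusion–exclusion on these primes:
201 − ⌊201/7⌋ − ⌊201/17⌋ − ⌊201/19⌋ + ⌊201/119⌋ + ⌊201/133⌋ + ⌊201/323⌋ − ⌊201/2261⌋ = 154

154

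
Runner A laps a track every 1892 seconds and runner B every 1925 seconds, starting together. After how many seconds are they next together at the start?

gcd first: 1925 = 1·1892 + 33; 1892 = 57·33 + 11; 33 = 3·11 + 0 → gcd = 11
lcm = 1892·1925/gcd = 3642100/11 = 331100

331100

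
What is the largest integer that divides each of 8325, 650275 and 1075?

gcd(8325, 650275): 650275 = 78·8325 + 925; 8325 = 9·925 + 0 → 925
gcd(925, 1075): 1075 = 1·925 + 150; 925 = 6·150 + 25; 150 = 6·25 + 0 → 25

25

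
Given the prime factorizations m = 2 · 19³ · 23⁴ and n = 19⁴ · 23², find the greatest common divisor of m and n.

3628411

min exponent per shared prime: 19³ · 23² = 3628411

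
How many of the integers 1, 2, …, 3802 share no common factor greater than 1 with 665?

Prime factors of 665: 5, 7, 19. Count integers ≤ 3802 divisible by none of them.
By inclusion–exclusion: 3802 − ⌊3802/5⌋ − ⌊3802/7⌋ − ⌊3802/19⌋ + ⌊3802/35⌋ + ⌊3802/95⌋ + ⌊3802/133⌋ − ⌊3802/665⌋ = 2470.

2470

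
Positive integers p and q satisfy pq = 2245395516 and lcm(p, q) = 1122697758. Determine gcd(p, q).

2

From gcd × lcm = pq: gcd = 2245395516 / 1122697758 = 2.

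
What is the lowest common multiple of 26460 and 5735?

gcd first: 26460 = 4·5735 + 3520; 5735 = 1·3520 + 2215; 3520 = 1·2215 + 1305; 2215 = 1·1305 + 910; 1305 = 1·910 + 395; 910 = 2·395 + 120; 395 = 3·120 + 35; 120 = 3·35 + 15; 35 = 2·15 + 5; 15 = 3·5 + 0 → gcd = 5
lcm = 26460·5735/gcd = 151748100/5 = 30349620

30349620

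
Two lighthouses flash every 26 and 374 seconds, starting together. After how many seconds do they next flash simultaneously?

gcd first: 374 = 14·26 + 10; 26 = 2·10 + 6; 10 = 1·6 + 4; 6 = 1·4 + 2; 4 = 2·2 + 0 → gcd = 2
lcm = 26·374/gcd = 9724/2 = 4862

4862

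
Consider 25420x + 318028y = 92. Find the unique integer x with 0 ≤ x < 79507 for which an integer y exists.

68635

gcd(25420, 318028) = 4 (Euclid: 318028 = 12·25420 + 12988; 25420 = 1·12988 + 12432; 12988 = 1·12432 + 556; 12432 = 22·556 + 200; 556 = 2·200 + 156; 200 = 1·156 + 44; 156 = 3·44 + 24; 44 = 1·24 + 20; 24 = 1·20 + 4; 20 = 5·4 + 0), and 4 | 92.
Extended Euclid: 25420·(-14300) + 318028·(1143) = 4. Scale by 23: x₀ = -328900.
General solution x = x₀ + 79507t; reducing mod 79507 gives x = 68635 (and y = -5486).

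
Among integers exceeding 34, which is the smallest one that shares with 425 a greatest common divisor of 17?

gcd(t, 425) = 17 forces 17 | t; write t = 17s. Then gcd(17s, 17·25) = 17·gcd(s, 25), so need gcd(s, 25) = 1.
17s > 34 gives s ≥ 3. The least s ≥ 3 coprime to 25 is 3, so t = 17·3 = 51.

51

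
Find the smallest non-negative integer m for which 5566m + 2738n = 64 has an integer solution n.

gcd(5566, 2738) = 2 (Euclid: 5566 = 2·2738 + 90; 2738 = 30·90 + 38; 90 = 2·38 + 14; 38 = 2·14 + 10; 14 = 1·10 + 4; 10 = 2·4 + 2; 4 = 2·2 + 0), and 2 | 64.
Extended Euclid: 5566·(-578) + 2738·(1175) = 2. Scale by 32: m₀ = -18496.
General solution m = m₀ + 1369t; reducing mod 1369 gives m = 670 (and n = -1362).

670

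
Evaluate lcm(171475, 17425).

171475 = 5² · 19³; 17425 = 5² · 17 · 41
max exponents: 5² · 17 · 19³ · 41 = 119518075

119518075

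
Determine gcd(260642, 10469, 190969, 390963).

gcd(260642, 10469): 260642 = 24·10469 + 9386; 10469 = 1·9386 + 1083; 9386 = 8·1083 + 722; 1083 = 1·722 + 361; 722 = 2·361 + 0 → 361
gcd(361, 190969): 190969 = 529·361 + 0 → 361
gcd(361, 390963): 390963 = 1083·361 + 0 → 361

361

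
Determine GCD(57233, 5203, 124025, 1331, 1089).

121

gcd(57233, 5203): 57233 = 11·5203 + 0 → 5203
gcd(5203, 124025): 124025 = 23·5203 + 4356; 5203 = 1·4356 + 847; 4356 = 5·847 + 121; 847 = 7·121 + 0 → 121
gcd(121, 1331): 1331 = 11·121 + 0 → 121
gcd(121, 1089): 1089 = 9·121 + 0 → 121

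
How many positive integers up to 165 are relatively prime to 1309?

1309 = 7·11·17. Inclusion–exclusion on these primes:
165 − ⌊165/7⌋ − ⌊165/11⌋ − ⌊165/17⌋ + ⌊165/77⌋ + ⌊165/119⌋ + ⌊165/187⌋ − ⌊165/1309⌋ = 121

121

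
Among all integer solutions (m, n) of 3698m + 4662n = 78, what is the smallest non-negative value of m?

Euclid: 4662 = 1·3698 + 964; 3698 = 3·964 + 806; 964 = 1·806 + 158; 806 = 5·158 + 16; 158 = 9·16 + 14; 16 = 1·14 + 2; 14 = 7·2 + 0 → gcd = 2; 78 = 2·39.
Back-substitution yields 3698·(295) + 4662·(-234) = 2, so one solution is m = 295·39 = 11505, n = -234·39 = -9126.
Solutions in m differ by 4662/2 = 2331; the one in [0, 2331) is 11505 mod 2331 = 2181.

2181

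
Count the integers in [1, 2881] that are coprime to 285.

Prime factors of 285: 3, 5, 19. Count integers ≤ 2881 divisible by none of them.
By inclusion–exclusion: 2881 − ⌊2881/3⌋ − ⌊2881/5⌋ − ⌊2881/19⌋ + ⌊2881/15⌋ + ⌊2881/57⌋ + ⌊2881/95⌋ − ⌊2881/285⌋ = 1456.

1456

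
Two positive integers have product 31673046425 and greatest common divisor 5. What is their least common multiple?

For any two positive integers, gcd × lcm equals their product. Hence lcm = 31673046425 / 5 = 6334609285.

6334609285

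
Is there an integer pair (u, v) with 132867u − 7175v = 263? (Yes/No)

By Bézout, 132867u − 7175v = 263 has integer solutions iff gcd(132867, 7175) | 263.
Euclid: 132867 = 18·7175 + 3717; 7175 = 1·3717 + 3458; 3717 = 1·3458 + 259; 3458 = 13·259 + 91; 259 = 2·91 + 77; 91 = 1·77 + 14; 77 = 5·14 + 7; 14 = 2·7 + 0. gcd = 7; 263 mod 7 = 4. No.

No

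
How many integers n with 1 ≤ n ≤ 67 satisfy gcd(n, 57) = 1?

Prime factors of 57: 3, 19. Count integers ≤ 67 divisible by none of them.
By inclusion–exclusion: 67 − ⌊67/3⌋ − ⌊67/19⌋ + ⌊67/57⌋ = 43.

43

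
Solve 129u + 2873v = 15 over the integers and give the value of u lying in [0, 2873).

401

Euclid: 2873 = 22·129 + 35; 129 = 3·35 + 24; 35 = 1·24 + 11; 24 = 2·11 + 2; 11 = 5·2 + 1; 2 = 2·1 + 0 → gcd = 1; 15 = 1·15.
Back-substitution yields 129·(-1314) + 2873·(59) = 1, so one solution is u = -1314·15 = -19710, v = 59·15 = 885.
Solutions in u differ by 2873/1 = 2873; the one in [0, 2873) is -19710 mod 2873 = 401.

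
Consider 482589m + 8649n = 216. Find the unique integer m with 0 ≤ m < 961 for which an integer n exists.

266

Euclid: 482589 = 55·8649 + 6894; 8649 = 1·6894 + 1755; 6894 = 3·1755 + 1629; 1755 = 1·1629 + 126; 1629 = 12·126 + 117; 126 = 1·117 + 9; 117 = 13·9 + 0 → gcd = 9; 216 = 9·24.
Back-substitution yields 482589·(-69) + 8649·(3850) = 9, so one solution is m = -69·24 = -1656, n = 3850·24 = 92400.
Solutions in m differ by 8649/9 = 961; the one in [0, 961) is -1656 mod 961 = 266.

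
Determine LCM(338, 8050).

338 = 2 · 13²; 8050 = 2 · 5² · 7 · 23
max exponents: 2 · 5² · 7 · 13² · 23 = 1360450

1360450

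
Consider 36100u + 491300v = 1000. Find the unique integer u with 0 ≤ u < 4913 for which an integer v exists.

1116

Euclid: 491300 = 13·36100 + 22000; 36100 = 1·22000 + 14100; 22000 = 1·14100 + 7900; 14100 = 1·7900 + 6200; 7900 = 1·6200 + 1700; 6200 = 3·1700 + 1100; 1700 = 1·1100 + 600; 1100 = 1·600 + 500; 600 = 1·500 + 100; 500 = 5·100 + 0 → gcd = 100; 1000 = 100·10.
Back-substitution yields 36100·(-871) + 491300·(64) = 100, so one solution is u = -871·10 = -8710, v = 64·10 = 640.
Solutions in u differ by 491300/100 = 4913; the one in [0, 4913) is -8710 mod 4913 = 1116.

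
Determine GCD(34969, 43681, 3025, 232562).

121

34969 = 11² · 17²; 43681 = 11² · 19²; 3025 = 5² · 11²; 232562 = 2 · 11² · 31²
gcd takes min exponent of each prime: 11² = 121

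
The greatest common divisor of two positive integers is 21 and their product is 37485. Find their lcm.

1785

Since gcd(p,q)·lcm(p,q) = pq, lcm = 37485/21 = 1785.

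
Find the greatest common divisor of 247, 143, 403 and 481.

247 = 13 · 19; 143 = 11 · 13; 403 = 13 · 31; 481 = 13 · 37
gcd takes min exponent of each prime: 13 = 13

13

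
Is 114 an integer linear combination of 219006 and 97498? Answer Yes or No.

gcd(219006, 97498): 219006 = 2·97498 + 24010; 97498 = 4·24010 + 1458; 24010 = 16·1458 + 682; 1458 = 2·682 + 94; 682 = 7·94 + 24; 94 = 3·24 + 22; 24 = 1·22 + 2; 22 = 11·2 + 0 → 2
2 divides 114, so a solution exists.

Yes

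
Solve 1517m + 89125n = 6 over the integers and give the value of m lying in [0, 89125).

Reduce mod 89125: 1517m ≡ 6 (mod 89125). With g = gcd(1517, 89125) = 1 dividing 6, divide through: 1517m ≡ 6 (mod 89125).
Since gcd(1517, 89125) = 1, m ≡ 6·(1517)⁻¹ ≡ 35368 (mod 89125). Smallest non-negative: 35368.

35368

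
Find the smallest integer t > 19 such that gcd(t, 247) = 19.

Multiples of 19 above 19: 19·2, 19·3, … . Need the cofactor coprime to 247/19 = 13.
Checking s = 2, 3, … the first with gcd(s, 13) = 1 is s = 2, giving 38.

38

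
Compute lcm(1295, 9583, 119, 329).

38284085

lcm(1295, 9583) = 1295·9583/gcd = 12409985/259 = 47915
lcm(47915, 119) = 47915·119/gcd = 5701885/7 = 814555
lcm(814555, 329) = 814555·329/gcd = 267988595/7 = 38284085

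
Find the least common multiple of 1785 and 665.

gcd first: 1785 = 2·665 + 455; 665 = 1·455 + 210; 455 = 2·210 + 35; 210 = 6·35 + 0 → gcd = 35
lcm = 1785·665/gcd = 1187025/35 = 33915

33915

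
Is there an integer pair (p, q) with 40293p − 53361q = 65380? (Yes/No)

By Bézout, 40293p − 53361q = 65380 has integer solutions iff gcd(40293, 53361) | 65380.
Euclid: 53361 = 1·40293 + 13068; 40293 = 3·13068 + 1089; 13068 = 12·1089 + 0. gcd = 1089; 65380 mod 1089 = 40. No.

No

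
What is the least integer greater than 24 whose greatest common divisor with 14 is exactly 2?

26

gcd(x, 14) = 2 forces 2 | x; write x = 2s. Then gcd(2s, 2·7) = 2·gcd(s, 7), so need gcd(s, 7) = 1.
2s > 24 gives s ≥ 13. The least s ≥ 13 coprime to 7 is 13, so x = 2·13 = 26.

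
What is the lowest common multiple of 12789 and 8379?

242991

gcd first: 12789 = 1·8379 + 4410; 8379 = 1·4410 + 3969; 4410 = 1·3969 + 441; 3969 = 9·441 + 0 → gcd = 441
lcm = 12789·8379/gcd = 107159031/441 = 242991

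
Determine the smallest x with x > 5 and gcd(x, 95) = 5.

10

95 = 5·19. Any x with gcd(x, 95) = 5 is a multiple of 5, say 5s, with s coprime to 19.
Need s > 5/5, so s ≥ 2. First s ≥ 2 with gcd(s, 19) = 1 is s = 2. Thus x = 5·2 = 10.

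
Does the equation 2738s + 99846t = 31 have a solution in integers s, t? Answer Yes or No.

No

gcd(2738, 99846): 99846 = 36·2738 + 1278; 2738 = 2·1278 + 182; 1278 = 7·182 + 4; 182 = 45·4 + 2; 4 = 2·2 + 0 → 2
2 does not divide 31, so a solution does not exist.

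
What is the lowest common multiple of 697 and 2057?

84337

697 = 17 · 41; 2057 = 11² · 17
max exponents: 11² · 17 · 41 = 84337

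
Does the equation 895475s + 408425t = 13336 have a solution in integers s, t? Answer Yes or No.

No

By Bézout, 895475s + 408425t = 13336 has integer solutions iff gcd(895475, 408425) | 13336.
Euclid: 895475 = 2·408425 + 78625; 408425 = 5·78625 + 15300; 78625 = 5·15300 + 2125; 15300 = 7·2125 + 425; 2125 = 5·425 + 0. gcd = 425; 13336 mod 425 = 161. No.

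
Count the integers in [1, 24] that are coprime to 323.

22

323 = 17·19. Inclusion–exclusion on these primes:
24 − ⌊24/17⌋ − ⌊24/19⌋ + ⌊24/323⌋ = 22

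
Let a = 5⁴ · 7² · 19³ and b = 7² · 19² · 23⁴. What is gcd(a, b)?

17689

min exponent per shared prime: 7² · 19² = 17689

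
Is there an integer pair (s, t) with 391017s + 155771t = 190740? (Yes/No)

gcd(391017, 155771): 391017 = 2·155771 + 79475; 155771 = 1·79475 + 76296; 79475 = 1·76296 + 3179; 76296 = 24·3179 + 0 → 3179
3179 divides 190740, so a solution exists.

Yes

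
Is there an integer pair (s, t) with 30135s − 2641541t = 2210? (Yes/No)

No

By Bézout, 30135s − 2641541t = 2210 has integer solutions iff gcd(30135, 2641541) | 2210.
Euclid: 2641541 = 87·30135 + 19796; 30135 = 1·19796 + 10339; 19796 = 1·10339 + 9457; 10339 = 1·9457 + 882; 9457 = 10·882 + 637; 882 = 1·637 + 245; 637 = 2·245 + 147; 245 = 1·147 + 98; 147 = 1·98 + 49; 98 = 2·49 + 0. gcd = 49; 2210 mod 49 = 5. No.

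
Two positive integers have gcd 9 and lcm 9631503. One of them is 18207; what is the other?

Using pq = gcd(p,q)·lcm(p,q) = 9·9631503 = 86683527, we get q = 86683527/18207 = 4761.

4761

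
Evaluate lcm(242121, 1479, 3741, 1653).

242121 = 3 · 11² · 23 · 29; 1479 = 3 · 17 · 29; 3741 = 3 · 29 · 43; 1653 = 3 · 19 · 29
lcm takes max exponent of each prime: 3 · 11² · 17 · 19 · 23 · 29 · 43 = 3362818569

3362818569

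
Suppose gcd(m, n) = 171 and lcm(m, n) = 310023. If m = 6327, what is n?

Using mn = gcd(m,n)·lcm(m,n) = 171·310023 = 53013933, we get n = 53013933/6327 = 8379.

8379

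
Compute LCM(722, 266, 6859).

96026

lcm(722, 266) = 722·266/gcd = 192052/38 = 5054
lcm(5054, 6859) = 5054·6859/gcd = 34665386/361 = 96026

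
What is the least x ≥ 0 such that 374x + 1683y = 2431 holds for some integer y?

2

gcd(374, 1683) = 187 (Euclid: 1683 = 4·374 + 187; 374 = 2·187 + 0), and 187 | 2431.
Extended Euclid: 374·(-4) + 1683·(1) = 187. Scale by 13: x₀ = -52.
General solution x = x₀ + 9t; reducing mod 9 gives x = 2 (and y = 1).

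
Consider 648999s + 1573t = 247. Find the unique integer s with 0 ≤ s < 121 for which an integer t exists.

Euclid: 648999 = 412·1573 + 923; 1573 = 1·923 + 650; 923 = 1·650 + 273; 650 = 2·273 + 104; 273 = 2·104 + 65; 104 = 1·65 + 39; 65 = 1·39 + 26; 39 = 1·26 + 13; 26 = 2·13 + 0 → gcd = 13; 247 = 13·19.
Back-substitution yields 648999·(-46) + 1573·(18979) = 13, so one solution is s = -46·19 = -874, t = 18979·19 = 360601.
Solutions in s differ by 1573/13 = 121; the one in [0, 121) is -874 mod 121 = 94.

94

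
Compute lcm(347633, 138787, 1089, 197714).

lcm(347633, 138787) = 347633·138787/gcd = 48246941171/121 = 398735051
lcm(398735051, 1089) = 398735051·1089/gcd = 434222470539/121 = 3588615459
lcm(3588615459, 197714) = 3588615459·197714/gcd = 709519516860726/121 = 5863797660006

5863797660006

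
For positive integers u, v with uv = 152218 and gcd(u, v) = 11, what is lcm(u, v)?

13838

Since gcd(u,v)·lcm(u,v) = uv, lcm = 152218/11 = 13838.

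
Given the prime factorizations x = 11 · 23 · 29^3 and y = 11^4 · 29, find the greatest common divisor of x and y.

min exponent per shared prime: 11 · 29 = 319

319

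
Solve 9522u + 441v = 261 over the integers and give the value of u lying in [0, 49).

1

Reduce mod 441: 9522u ≡ 261 (mod 441). With g = gcd(9522, 441) = 9 dividing 261, divide through: 1058u ≡ 29 (mod 49).
Since gcd(1058, 49) = 1, u ≡ 29·(1058)⁻¹ ≡ 1 (mod 49). Smallest non-negative: 1.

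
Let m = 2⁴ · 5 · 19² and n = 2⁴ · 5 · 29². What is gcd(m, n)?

min exponent per shared prime: 2⁴ · 5 = 80

80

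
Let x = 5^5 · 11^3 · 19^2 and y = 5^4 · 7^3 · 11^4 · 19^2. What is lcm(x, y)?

max exponent per prime: 5^5 · 7^3 · 11^4 · 19^2 = 5665289196875

5665289196875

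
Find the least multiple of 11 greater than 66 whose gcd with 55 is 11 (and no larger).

Multiples of 11 above 66: 11·7, 11·8, … . Need the cofactor coprime to 55/11 = 5.
Checking s = 7, 8, … the first with gcd(s, 5) = 1 is s = 7, giving 77.

77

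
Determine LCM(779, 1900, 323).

1324300

779 = 19 · 41; 1900 = 2² · 5² · 19; 323 = 17 · 19
lcm takes max exponent of each prime: 2² · 5² · 17 · 19 · 41 = 1324300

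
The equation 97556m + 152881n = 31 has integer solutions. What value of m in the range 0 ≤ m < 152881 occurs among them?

65839

Reduce mod 152881: 97556m ≡ 31 (mod 152881). With g = gcd(97556, 152881) = 1 dividing 31, divide through: 97556m ≡ 31 (mod 152881).
Since gcd(97556, 152881) = 1, m ≡ 31·(97556)⁻¹ ≡ 65839 (mod 152881). Smallest non-negative: 65839.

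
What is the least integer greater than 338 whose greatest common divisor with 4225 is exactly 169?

507

Multiples of 169 above 338: 169·3, 169·4, … . Need the cofactor coprime to 4225/169 = 25.
Checking s = 3, 4, … the first with gcd(s, 25) = 1 is s = 3, giving 507.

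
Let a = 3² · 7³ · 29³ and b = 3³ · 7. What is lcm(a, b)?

max exponent per prime: 3³ · 7³ · 29³ = 225866529

225866529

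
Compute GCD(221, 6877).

13

221 = 13 · 17
6877 = 13 · 23²
Common: 13 = 13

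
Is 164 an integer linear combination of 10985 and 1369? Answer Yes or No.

Yes

By Bézout, 10985s − 1369t = 164 has integer solutions iff gcd(10985, 1369) | 164.
Euclid: 10985 = 8·1369 + 33; 1369 = 41·33 + 16; 33 = 2·16 + 1; 16 = 16·1 + 0. gcd = 1; 164 mod 1 = 0. Yes.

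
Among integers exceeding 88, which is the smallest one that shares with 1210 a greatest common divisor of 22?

1210 = 22·55. Any x with gcd(x, 1210) = 22 is a multiple of 22, say 22s, with s coprime to 55.
Need s > 88/22, so s ≥ 5. First s ≥ 5 with gcd(s, 55) = 1 is s = 6. Thus x = 22·6 = 132.

132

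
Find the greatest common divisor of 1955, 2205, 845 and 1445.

1955 = 5 · 17 · 23; 2205 = 3² · 5 · 7²; 845 = 5 · 13²; 1445 = 5 · 17²
gcd takes min exponent of each prime: 5 = 5

5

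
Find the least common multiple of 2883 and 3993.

2883 = 3 · 31²; 3993 = 3 · 11³
max exponents: 3 · 11³ · 31² = 3837273

3837273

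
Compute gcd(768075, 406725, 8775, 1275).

75

gcd(768075, 406725): 768075 = 1·406725 + 361350; 406725 = 1·361350 + 45375; 361350 = 7·45375 + 43725; 45375 = 1·43725 + 1650; 43725 = 26·1650 + 825; 1650 = 2·825 + 0 → 825
gcd(825, 8775): 8775 = 10·825 + 525; 825 = 1·525 + 300; 525 = 1·300 + 225; 300 = 1·225 + 75; 225 = 3·75 + 0 → 75
gcd(75, 1275): 1275 = 17·75 + 0 → 75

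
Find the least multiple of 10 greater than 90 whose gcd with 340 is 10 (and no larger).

110

340 = 10·34. Any t with gcd(t, 340) = 10 is a multiple of 10, say 10s, with s coprime to 34.
Need s > 90/10, so s ≥ 10. First s ≥ 10 with gcd(s, 34) = 1 is s = 11. Thus t = 10·11 = 110.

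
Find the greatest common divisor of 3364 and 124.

Euclid: 3364 = 27·124 + 16; 124 = 7·16 + 12; 16 = 1·12 + 4; 12 = 3·4 + 0. Last nonzero remainder: 4.

4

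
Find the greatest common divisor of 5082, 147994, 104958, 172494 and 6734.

5082 = 2 · 3 · 7 · 11²; 147994 = 2 · 7 · 11 · 31²; 104958 = 2 · 3² · 7³ · 17; 172494 = 2 · 3² · 7 · 37²; 6734 = 2 · 7 · 13 · 37
gcd takes min exponent of each prime: 2 · 7 = 14

14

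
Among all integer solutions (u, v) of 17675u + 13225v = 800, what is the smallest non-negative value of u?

Reduce mod 13225: 17675u ≡ 800 (mod 13225). With g = gcd(17675, 13225) = 25 dividing 800, divide through: 707u ≡ 32 (mod 529).
Since gcd(707, 529) = 1, u ≡ 32·(707)⁻¹ ≡ 125 (mod 529). Smallest non-negative: 125.

125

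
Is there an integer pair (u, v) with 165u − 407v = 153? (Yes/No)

gcd(165, 407): 407 = 2·165 + 77; 165 = 2·77 + 11; 77 = 7·11 + 0 → 11
11 does not divide 153, so a solution does not exist.

No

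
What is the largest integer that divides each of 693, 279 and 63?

9

693 = 3² · 7 · 11; 279 = 3² · 31; 63 = 3² · 7
gcd takes min exponent of each prime: 3² = 9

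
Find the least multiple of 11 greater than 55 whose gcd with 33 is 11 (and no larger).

gcd(m, 33) = 11 forces 11 | m; write m = 11s. Then gcd(11s, 11·3) = 11·gcd(s, 3), so need gcd(s, 3) = 1.
11s > 55 gives s ≥ 6. The least s ≥ 6 coprime to 3 is 7, so m = 11·7 = 77.

77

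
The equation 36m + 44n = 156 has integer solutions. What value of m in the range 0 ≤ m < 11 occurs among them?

8

Reduce mod 44: 36m ≡ 156 (mod 44). With g = gcd(36, 44) = 4 dividing 156, divide through: 9m ≡ 39 (mod 11).
Since gcd(9, 11) = 1, m ≡ 39·(9)⁻¹ ≡ 8 (mod 11). Smallest non-negative: 8.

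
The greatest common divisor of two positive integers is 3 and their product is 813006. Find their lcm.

271002

Since gcd(p,q)·lcm(p,q) = pq, lcm = 813006/3 = 271002.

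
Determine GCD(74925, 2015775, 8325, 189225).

225

gcd(74925, 2015775): 2015775 = 26·74925 + 67725; 74925 = 1·67725 + 7200; 67725 = 9·7200 + 2925; 7200 = 2·2925 + 1350; 2925 = 2·1350 + 225; 1350 = 6·225 + 0 → 225
gcd(225, 8325): 8325 = 37·225 + 0 → 225
gcd(225, 189225): 189225 = 841·225 + 0 → 225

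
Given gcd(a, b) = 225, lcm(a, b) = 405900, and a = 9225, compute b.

Using ab = gcd(a,b)·lcm(a,b) = 225·405900 = 91327500, we get b = 91327500/9225 = 9900.

9900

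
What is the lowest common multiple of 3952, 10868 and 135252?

3952 = 2⁴ · 13 · 19; 10868 = 2² · 11 · 13 · 19; 135252 = 2² · 3² · 13 · 17²
lcm takes max exponent of each prime: 2⁴ · 3² · 11 · 13 · 17² · 19 = 113070672

113070672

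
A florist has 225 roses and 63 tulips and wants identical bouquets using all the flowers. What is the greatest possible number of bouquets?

Euclid: 225 = 3·63 + 36; 63 = 1·36 + 27; 36 = 1·27 + 9; 27 = 3·9 + 0. Last nonzero remainder: 9.

9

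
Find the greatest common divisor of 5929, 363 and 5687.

gcd(5929, 363): 5929 = 16·363 + 121; 363 = 3·121 + 0 → 121
gcd(121, 5687): 5687 = 47·121 + 0 → 121

121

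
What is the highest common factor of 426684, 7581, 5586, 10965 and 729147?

3

426684 = 2² · 3 · 31² · 37; 7581 = 3 · 7 · 19²; 5586 = 2 · 3 · 7² · 19; 10965 = 3 · 5 · 17 · 43; 729147 = 3 · 17² · 29²
gcd takes min exponent of each prime: 3 = 3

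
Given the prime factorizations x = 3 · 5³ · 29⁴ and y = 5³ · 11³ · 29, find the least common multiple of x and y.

353021629125

max exponent per prime: 3 · 5³ · 11³ · 29⁴ = 353021629125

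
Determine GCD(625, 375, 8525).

gcd(625, 375): 625 = 1·375 + 250; 375 = 1·250 + 125; 250 = 2·125 + 0 → 125
gcd(125, 8525): 8525 = 68·125 + 25; 125 = 5·25 + 0 → 25

25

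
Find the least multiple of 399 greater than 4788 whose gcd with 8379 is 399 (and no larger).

8379 = 399·21. Any k with gcd(k, 8379) = 399 is a multiple of 399, say 399s, with s coprime to 21.
Need s > 4788/399, so s ≥ 13. First s ≥ 13 with gcd(s, 21) = 1 is s = 13. Thus k = 399·13 = 5187.

5187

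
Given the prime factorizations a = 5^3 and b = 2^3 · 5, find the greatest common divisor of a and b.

min exponent per shared prime: 5 = 5

5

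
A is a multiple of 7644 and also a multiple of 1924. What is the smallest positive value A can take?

282828

7644 = 2² · 3 · 7² · 13; 1924 = 2² · 13 · 37
max exponents: 2² · 3 · 7² · 13 · 37 = 282828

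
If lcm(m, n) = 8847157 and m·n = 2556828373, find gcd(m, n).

289

gcd·lcm = product, so gcd = 2556828373/8847157 = 289.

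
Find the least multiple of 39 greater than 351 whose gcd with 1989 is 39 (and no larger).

390

gcd(x, 1989) = 39 forces 39 | x; write x = 39s. Then gcd(39s, 39·51) = 39·gcd(s, 51), so need gcd(s, 51) = 1.
39s > 351 gives s ≥ 10. The least s ≥ 10 coprime to 51 is 10, so x = 39·10 = 390.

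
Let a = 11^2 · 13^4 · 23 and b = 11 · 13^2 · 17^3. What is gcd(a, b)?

min exponent per shared prime: 11 · 13^2 = 1859

1859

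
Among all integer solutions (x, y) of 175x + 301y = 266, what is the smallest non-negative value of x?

Reduce mod 301: 175x ≡ 266 (mod 301). With g = gcd(175, 301) = 7 dividing 266, divide through: 25x ≡ 38 (mod 43).
Since gcd(25, 43) = 1, x ≡ 38·(25)⁻¹ ≡ 17 (mod 43). Smallest non-negative: 17.

17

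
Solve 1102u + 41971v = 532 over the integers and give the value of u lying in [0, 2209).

Euclid: 41971 = 38·1102 + 95; 1102 = 11·95 + 57; 95 = 1·57 + 38; 57 = 1·38 + 19; 38 = 2·19 + 0 → gcd = 19; 532 = 19·28.
Back-substitution yields 1102·(876) + 41971·(-23) = 19, so one solution is u = 876·28 = 24528, v = -23·28 = -644.
Solutions in u differ by 41971/19 = 2209; the one in [0, 2209) is 24528 mod 2209 = 229.

229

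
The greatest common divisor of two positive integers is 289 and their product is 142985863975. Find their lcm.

For any two positive integers, gcd × lcm equals their product. Hence lcm = 142985863975 / 289 = 494760775.

494760775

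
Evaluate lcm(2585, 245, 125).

3166625

2585 = 5 · 11 · 47; 245 = 5 · 7²; 125 = 5³
lcm takes max exponent of each prime: 5³ · 7² · 11 · 47 = 3166625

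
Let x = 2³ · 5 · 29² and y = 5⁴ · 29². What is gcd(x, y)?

min exponent per shared prime: 5 · 29² = 4205

4205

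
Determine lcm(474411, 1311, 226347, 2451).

474411 = 3 · 7 · 19 · 29 · 41; 1311 = 3 · 19 · 23; 226347 = 3 · 11 · 19³; 2451 = 3 · 19 · 43
lcm takes max exponent of each prime: 3 · 7 · 11 · 19³ · 23 · 29 · 41 · 43 = 1863163334109

1863163334109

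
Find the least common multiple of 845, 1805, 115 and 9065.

845 = 5 · 13²; 1805 = 5 · 19²; 115 = 5 · 23; 9065 = 5 · 7² · 37
lcm takes max exponent of each prime: 5 · 7² · 13² · 19² · 23 · 37 = 12720071455

12720071455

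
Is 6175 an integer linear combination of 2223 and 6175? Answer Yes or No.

Yes

gcd(2223, 6175): 6175 = 2·2223 + 1729; 2223 = 1·1729 + 494; 1729 = 3·494 + 247; 494 = 2·247 + 0 → 247
247 divides 6175, so a solution exists.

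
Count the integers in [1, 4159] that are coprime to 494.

1819

Prime factors of 494: 2, 13, 19. Count integers ≤ 4159 divisible by none of them.
By inclusion–exclusion: 4159 − ⌊4159/2⌋ − ⌊4159/13⌋ − ⌊4159/19⌋ + ⌊4159/26⌋ + ⌊4159/38⌋ + ⌊4159/247⌋ − ⌊4159/494⌋ = 1819.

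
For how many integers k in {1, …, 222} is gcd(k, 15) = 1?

118

Prime factors of 15: 3, 5. Count integers ≤ 222 divisible by none of them.
By inclusion–exclusion: 222 − ⌊222/3⌋ − ⌊222/5⌋ + ⌊222/15⌋ = 118.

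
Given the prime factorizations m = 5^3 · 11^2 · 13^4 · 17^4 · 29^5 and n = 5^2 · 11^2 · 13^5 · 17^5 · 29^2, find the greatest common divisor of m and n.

min exponent per shared prime: 5^2 · 11^2 · 13^4 · 17^4 · 29^2 = 6068627342946025

6068627342946025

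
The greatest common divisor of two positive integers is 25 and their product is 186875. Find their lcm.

7475

gcd·lcm = product, so lcm = 186875/25 = 7475.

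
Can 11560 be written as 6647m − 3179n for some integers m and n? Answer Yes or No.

Yes

By Bézout, 6647m − 3179n = 11560 has integer solutions iff gcd(6647, 3179) | 11560.
Euclid: 6647 = 2·3179 + 289; 3179 = 11·289 + 0. gcd = 289; 11560 mod 289 = 0. Yes.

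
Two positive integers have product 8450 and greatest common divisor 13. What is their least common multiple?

650

For any two positive integers, gcd × lcm equals their product. Hence lcm = 8450 / 13 = 650.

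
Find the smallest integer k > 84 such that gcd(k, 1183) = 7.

1183 = 7·169. Any k with gcd(k, 1183) = 7 is a multiple of 7, say 7s, with s coprime to 169.
Need s > 84/7, so s ≥ 13. First s ≥ 13 with gcd(s, 169) = 1 is s = 14. Thus k = 7·14 = 98.

98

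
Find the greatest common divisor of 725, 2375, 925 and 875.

gcd(725, 2375): 2375 = 3·725 + 200; 725 = 3·200 + 125; 200 = 1·125 + 75; 125 = 1·75 + 50; 75 = 1·50 + 25; 50 = 2·25 + 0 → 25
gcd(25, 925): 925 = 37·25 + 0 → 25
gcd(25, 875): 875 = 35·25 + 0 → 25

25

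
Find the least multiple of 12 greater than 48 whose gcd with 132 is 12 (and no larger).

60

gcd(k, 132) = 12 forces 12 | k; write k = 12s. Then gcd(12s, 12·11) = 12·gcd(s, 11), so need gcd(s, 11) = 1.
12s > 48 gives s ≥ 5. The least s ≥ 5 coprime to 11 is 5, so k = 12·5 = 60.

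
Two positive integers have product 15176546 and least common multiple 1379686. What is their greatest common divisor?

11

gcd·lcm = product, so gcd = 15176546/1379686 = 11.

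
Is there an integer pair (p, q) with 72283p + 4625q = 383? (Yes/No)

Yes

By Bézout, 72283p + 4625q = 383 has integer solutions iff gcd(72283, 4625) | 383.
Euclid: 72283 = 15·4625 + 2908; 4625 = 1·2908 + 1717; 2908 = 1·1717 + 1191; 1717 = 1·1191 + 526; 1191 = 2·526 + 139; 526 = 3·139 + 109; 139 = 1·109 + 30; 109 = 3·30 + 19; 30 = 1·19 + 11; 19 = 1·11 + 8; 11 = 1·8 + 3; 8 = 2·3 + 2; 3 = 1·2 + 1; 2 = 2·1 + 0. gcd = 1; 383 mod 1 = 0. Yes.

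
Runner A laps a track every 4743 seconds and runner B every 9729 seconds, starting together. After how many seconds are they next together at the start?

4743 = 3² · 17 · 31; 9729 = 3² · 23 · 47
max exponents: 3² · 17 · 23 · 31 · 47 = 5127183

5127183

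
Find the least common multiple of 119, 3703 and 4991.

lcm(119, 3703) = 119·3703/gcd = 440657/7 = 62951
lcm(62951, 4991) = 62951·4991/gcd = 314188441/161 = 1951481

1951481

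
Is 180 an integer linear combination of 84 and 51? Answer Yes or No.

By Bézout, 84p + 51q = 180 has integer solutions iff gcd(84, 51) | 180.
Euclid: 84 = 1·51 + 33; 51 = 1·33 + 18; 33 = 1·18 + 15; 18 = 1·15 + 3; 15 = 5·3 + 0. gcd = 3; 180 mod 3 = 0. Yes.

Yes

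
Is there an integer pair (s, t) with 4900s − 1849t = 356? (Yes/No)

Yes

gcd(4900, 1849): 4900 = 2·1849 + 1202; 1849 = 1·1202 + 647; 1202 = 1·647 + 555; 647 = 1·555 + 92; 555 = 6·92 + 3; 92 = 30·3 + 2; 3 = 1·2 + 1; 2 = 2·1 + 0 → 1
1 divides 356, so a solution exists.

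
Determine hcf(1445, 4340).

Euclid: 4340 = 3·1445 + 5; 1445 = 289·5 + 0. Last nonzero remainder: 5.

5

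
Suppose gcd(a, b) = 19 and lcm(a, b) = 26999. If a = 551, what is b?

931

a·b = gcd·lcm = 19·26999 = 512981, so b = 512981/551 = 931.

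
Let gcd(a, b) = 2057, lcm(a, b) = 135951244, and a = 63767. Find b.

4385524

a·b = gcd·lcm = 2057·135951244 = 279651708908, so b = 279651708908/63767 = 4385524.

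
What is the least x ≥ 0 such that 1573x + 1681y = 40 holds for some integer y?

809

Reduce mod 1681: 1573x ≡ 40 (mod 1681). With g = gcd(1573, 1681) = 1 dividing 40, divide through: 1573x ≡ 40 (mod 1681).
Since gcd(1573, 1681) = 1, x ≡ 40·(1573)⁻¹ ≡ 809 (mod 1681). Smallest non-negative: 809.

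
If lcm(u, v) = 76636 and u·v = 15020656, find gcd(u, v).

196

From gcd × lcm = uv: gcd = 15020656 / 76636 = 196.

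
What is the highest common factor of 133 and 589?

133 = 7 · 19
589 = 19 · 31
Common: 19 = 19

19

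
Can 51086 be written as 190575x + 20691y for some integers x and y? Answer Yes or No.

No

gcd(190575, 20691): 190575 = 9·20691 + 4356; 20691 = 4·4356 + 3267; 4356 = 1·3267 + 1089; 3267 = 3·1089 + 0 → 1089
1089 does not divide 51086, so a solution does not exist.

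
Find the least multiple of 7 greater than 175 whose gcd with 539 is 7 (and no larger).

Multiples of 7 above 175: 7·26, 7·27, … . Need the cofactor coprime to 539/7 = 77.
Checking s = 26, 27, … the first with gcd(s, 77) = 1 is s = 26, giving 182.

182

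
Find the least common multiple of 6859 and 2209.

6859 = 19³; 2209 = 47²
max exponents: 19³ · 47² = 15151531

15151531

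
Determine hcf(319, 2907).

319 = 11 · 29
2907 = 3² · 17 · 19
Common: 1 = 1

1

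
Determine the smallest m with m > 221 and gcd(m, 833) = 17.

255

Multiples of 17 above 221: 17·14, 17·15, … . Need the cofactor coprime to 833/17 = 49.
Checking s = 14, 15, … the first with gcd(s, 49) = 1 is s = 15, giving 255.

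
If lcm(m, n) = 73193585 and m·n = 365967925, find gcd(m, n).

5

gcd·lcm = product, so gcd = 365967925/73193585 = 5.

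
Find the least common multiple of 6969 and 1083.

2515809

gcd first: 6969 = 6·1083 + 471; 1083 = 2·471 + 141; 471 = 3·141 + 48; 141 = 2·48 + 45; 48 = 1·45 + 3; 45 = 15·3 + 0 → gcd = 3
lcm = 6969·1083/gcd = 7547427/3 = 2515809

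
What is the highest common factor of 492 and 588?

492 = 2² · 3 · 41
588 = 2² · 3 · 7²
Common: 2² · 3 = 12

12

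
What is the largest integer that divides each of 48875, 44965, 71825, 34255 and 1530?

48875 = 5³ · 17 · 23; 44965 = 5 · 17 · 23²; 71825 = 5² · 13² · 17; 34255 = 5 · 13 · 17 · 31; 1530 = 2 · 3² · 5 · 17
gcd takes min exponent of each prime: 5 · 17 = 85

85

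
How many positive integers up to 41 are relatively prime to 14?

18

14 = 2·7. Inclusion–exclusion on these primes:
41 − ⌊41/2⌋ − ⌊41/7⌋ + ⌊41/14⌋ = 18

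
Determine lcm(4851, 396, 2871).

562716

lcm(4851, 396) = 4851·396/gcd = 1920996/99 = 19404
lcm(19404, 2871) = 19404·2871/gcd = 55708884/99 = 562716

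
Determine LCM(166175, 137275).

3157325

166175 = 5² · 17² · 23; 137275 = 5² · 17² · 19
max exponents: 5² · 17² · 19 · 23 = 3157325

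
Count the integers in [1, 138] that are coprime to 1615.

1615 = 5·17·19. Inclusion–exclusion on these primes:
138 − ⌊138/5⌋ − ⌊138/17⌋ − ⌊138/19⌋ + ⌊138/85⌋ + ⌊138/95⌋ + ⌊138/323⌋ − ⌊138/1615⌋ = 98

98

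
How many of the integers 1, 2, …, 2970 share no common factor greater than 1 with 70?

Prime factors of 70: 2, 5, 7. Count integers ≤ 2970 divisible by none of them.
By inclusion–exclusion: 2970 − ⌊2970/2⌋ − ⌊2970/5⌋ − ⌊2970/7⌋ + ⌊2970/10⌋ + ⌊2970/14⌋ + ⌊2970/35⌋ − ⌊2970/70⌋ = 1018.

1018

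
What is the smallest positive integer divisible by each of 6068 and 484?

6068 = 2² · 37 · 41; 484 = 2² · 11²
max exponents: 2² · 11² · 37 · 41 = 734228

734228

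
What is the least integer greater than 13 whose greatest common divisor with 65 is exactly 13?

26

65 = 13·5. Any t with gcd(t, 65) = 13 is a multiple of 13, say 13s, with s coprime to 5.
Need s > 13/13, so s ≥ 2. First s ≥ 2 with gcd(s, 5) = 1 is s = 2. Thus t = 13·2 = 26.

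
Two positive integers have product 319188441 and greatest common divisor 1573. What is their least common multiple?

gcd·lcm = product, so lcm = 319188441/1573 = 202917.

202917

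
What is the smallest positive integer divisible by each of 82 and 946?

38786

gcd first: 946 = 11·82 + 44; 82 = 1·44 + 38; 44 = 1·38 + 6; 38 = 6·6 + 2; 6 = 3·2 + 0 → gcd = 2
lcm = 82·946/gcd = 77572/2 = 38786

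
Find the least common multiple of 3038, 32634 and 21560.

222563880

3038 = 2 · 7² · 31; 32634 = 2 · 3² · 7² · 37; 21560 = 2³ · 5 · 7² · 11
lcm takes max exponent of each prime: 2³ · 3² · 5 · 7² · 11 · 31 · 37 = 222563880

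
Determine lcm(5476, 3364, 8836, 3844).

5476 = 2² · 37²; 3364 = 2² · 29²; 8836 = 2² · 47²; 3844 = 2² · 31²
lcm takes max exponent of each prime: 2² · 29² · 31² · 37² · 47² = 9776390465284

9776390465284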